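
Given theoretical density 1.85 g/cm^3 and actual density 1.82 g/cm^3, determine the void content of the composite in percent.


Void% = (rho_theo - rho_actual)/rho_theo * 100 = (1.85 - 1.82)/1.85 * 100 = 1.62%

1.62%


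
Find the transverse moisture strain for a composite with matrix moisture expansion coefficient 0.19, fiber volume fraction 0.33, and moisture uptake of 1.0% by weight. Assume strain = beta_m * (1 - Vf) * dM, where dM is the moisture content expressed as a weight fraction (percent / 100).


dM = 1.0/100 = 0.01
strain = beta_m * (1-Vf) * dM = 0.19 * 0.67 * 0.01 = 0.001273

0.001273


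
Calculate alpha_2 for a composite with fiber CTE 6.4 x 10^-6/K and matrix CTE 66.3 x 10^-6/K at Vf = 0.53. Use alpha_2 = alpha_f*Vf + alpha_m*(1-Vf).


alpha_2 = alpha_f*Vf + alpha_m*(1-Vf) = 6.4*0.53 + 66.3*0.47 = 34.6 x 10^-6/K

34.6 x 10^-6/K


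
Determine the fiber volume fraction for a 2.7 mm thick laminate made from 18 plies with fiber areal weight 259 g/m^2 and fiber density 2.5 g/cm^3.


Vf = n * FAW / (rho_f * h * 1000) = 18 * 259 / (2.5 * 2.7 * 1000) = 0.6907

0.6907


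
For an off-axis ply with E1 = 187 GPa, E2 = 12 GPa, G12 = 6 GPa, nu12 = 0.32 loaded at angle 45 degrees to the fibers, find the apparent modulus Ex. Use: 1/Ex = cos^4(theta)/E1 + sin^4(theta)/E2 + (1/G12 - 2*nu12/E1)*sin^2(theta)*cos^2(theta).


cos^4(45) = 0.25, sin^4(45) = 0.25, sin^2(45)*cos^2(45) = 0.25
1/G12 - 2*nu12/E1 = 1/6 - 2*0.32/187 = 0.163244 GPa^-1
1/Ex = 0.25/187 + 0.25/12 + 0.163244*0.25 = 0.0629813 GPa^-1
Ex = 15.88 GPa

15.88 GPa


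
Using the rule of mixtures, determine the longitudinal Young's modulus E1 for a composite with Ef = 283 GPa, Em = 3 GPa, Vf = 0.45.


E1 = Ef*Vf + Em*(1-Vf) = 283*0.45 + 3*0.55 = 129.0 GPa

129.0 GPa


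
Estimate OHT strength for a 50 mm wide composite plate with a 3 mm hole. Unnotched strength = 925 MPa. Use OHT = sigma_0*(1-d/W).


OHT = sigma_0*(1-d/W) = 925*(1-3/50) = 869.5 MPa

869.5 MPa


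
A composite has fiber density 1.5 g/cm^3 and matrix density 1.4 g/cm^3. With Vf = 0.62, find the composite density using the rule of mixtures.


rho_c = rho_f*Vf + rho_m*(1-Vf) = 1.5*0.62 + 1.4*0.38 = 1.462 g/cm^3

1.462 g/cm^3


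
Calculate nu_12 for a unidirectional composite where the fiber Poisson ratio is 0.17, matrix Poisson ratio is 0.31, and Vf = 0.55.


nu_12 = nu_f*Vf + nu_m*(1-Vf) = 0.17*0.55 + 0.31*0.45 = 0.233

0.233


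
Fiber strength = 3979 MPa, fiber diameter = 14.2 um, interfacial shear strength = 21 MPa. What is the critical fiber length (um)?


Lc = sigma_f * d / (2 * tau_i) = 3979 * 14.2 / (2 * 21) = 1345.3 um

1345.3 um


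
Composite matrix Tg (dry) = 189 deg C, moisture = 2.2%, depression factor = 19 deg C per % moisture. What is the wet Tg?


Tg_wet = Tg_dry - k*moisture = 189 - 19*2.2 = 147.2 deg C

147.2 deg C


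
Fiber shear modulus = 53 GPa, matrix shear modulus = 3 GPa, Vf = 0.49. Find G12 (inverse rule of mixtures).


1/G12 = Vf/Gf + (1-Vf)/Gm = 0.49/53 + 0.51/3
G12 = 5.58 GPa

5.58 GPa


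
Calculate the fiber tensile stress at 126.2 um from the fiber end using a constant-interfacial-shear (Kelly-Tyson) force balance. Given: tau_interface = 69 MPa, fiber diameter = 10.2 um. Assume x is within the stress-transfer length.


Force balance: sigma_f * (pi*d^2/4) = tau * (pi*d) * x  ->  sigma_f = 4 * tau * x / d
sigma_f = 4 * 69 * 126.2 / 10.2 = 3414.8 MPa

3414.8 MPa


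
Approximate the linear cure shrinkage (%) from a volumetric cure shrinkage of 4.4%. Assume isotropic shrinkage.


Linear shrinkage ≈ vol_shrink/3 = 4.4/3 = 1.467%

1.467%


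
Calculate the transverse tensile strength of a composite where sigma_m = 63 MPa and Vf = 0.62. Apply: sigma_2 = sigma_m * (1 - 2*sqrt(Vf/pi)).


factor = 1 - 2*sqrt(0.62/pi) = 0.1115
sigma_2 = 63 * 0.1115 = 7.03 MPa

7.03 MPa


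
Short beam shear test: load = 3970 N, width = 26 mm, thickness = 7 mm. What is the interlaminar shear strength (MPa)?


ILSS = 3F/(4bh) = 3*3970/(4*26*7) = 16.36 MPa

16.36 MPa


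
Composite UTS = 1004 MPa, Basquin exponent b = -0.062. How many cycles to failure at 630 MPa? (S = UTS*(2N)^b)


N = 0.5 * (S/UTS)^(1/b) = 0.5 * (630/1004)^(1/-0.062) = 919.1277 cycles

919.1277 cycles


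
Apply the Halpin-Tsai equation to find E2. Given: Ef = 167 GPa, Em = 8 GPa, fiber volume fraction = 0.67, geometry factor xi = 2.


eta = (Ef/Em - 1)/(Ef/Em + xi) = (20.875 - 1)/(20.875 + 2) = 0.8689
E2 = Em*(1+xi*eta*Vf)/(1-eta*Vf) = 41.43 GPa

41.43 GPa


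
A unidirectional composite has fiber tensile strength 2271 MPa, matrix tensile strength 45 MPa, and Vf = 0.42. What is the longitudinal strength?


sigma_1 = sigma_f*Vf + sigma_m*(1-Vf) = 2271*0.42 + 45*0.58 = 979.9 MPa

979.9 MPa


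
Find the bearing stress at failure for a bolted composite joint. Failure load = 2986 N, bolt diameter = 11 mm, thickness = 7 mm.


sigma_br = F/(d*h) = 2986/(11*7) = 38.8 MPa

38.8 MPa


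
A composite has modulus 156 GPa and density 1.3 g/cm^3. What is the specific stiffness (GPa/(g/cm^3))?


Specific stiffness = E/rho = 156/1.3 = 120.0 GPa/(g/cm^3)

120.0 GPa/(g/cm^3)


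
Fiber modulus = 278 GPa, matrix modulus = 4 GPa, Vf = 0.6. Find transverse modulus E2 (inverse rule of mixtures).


1/E2 = Vf/Ef + (1-Vf)/Em = 0.6/278 + 0.4/4
E2 = 9.79 GPa

9.79 GPa


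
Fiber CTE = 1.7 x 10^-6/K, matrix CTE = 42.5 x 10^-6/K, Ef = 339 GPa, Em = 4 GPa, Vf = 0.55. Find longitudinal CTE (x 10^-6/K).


E1 = Ef*Vf + Em*(1-Vf) = 188.25
alpha_1 = (alpha_f*Ef*Vf + alpha_m*Em*(1-Vf))/E1 = 2.09 x 10^-6/K

2.09 x 10^-6/K


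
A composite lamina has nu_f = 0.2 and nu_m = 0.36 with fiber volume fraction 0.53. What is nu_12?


nu_12 = nu_f*Vf + nu_m*(1-Vf) = 0.2*0.53 + 0.36*0.47 = 0.2752

0.2752


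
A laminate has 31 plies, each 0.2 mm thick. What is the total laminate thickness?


h = n * t_ply = 31 * 0.2 = 6.2 mm

6.2 mm


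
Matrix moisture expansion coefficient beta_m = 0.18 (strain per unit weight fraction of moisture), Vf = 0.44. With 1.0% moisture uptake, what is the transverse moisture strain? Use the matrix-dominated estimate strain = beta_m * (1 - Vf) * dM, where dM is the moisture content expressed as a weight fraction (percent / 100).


dM = 1.0/100 = 0.01
strain = beta_m * (1-Vf) * dM = 0.18 * 0.56 * 0.01 = 0.001008

0.001008


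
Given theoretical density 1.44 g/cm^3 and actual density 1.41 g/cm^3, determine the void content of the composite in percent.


Void% = (rho_theo - rho_actual)/rho_theo * 100 = (1.44 - 1.41)/1.44 * 100 = 2.08%

2.08%


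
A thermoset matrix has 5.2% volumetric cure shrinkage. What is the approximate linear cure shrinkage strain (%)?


Linear shrinkage ≈ vol_shrink/3 = 5.2/3 = 1.733%

1.733%


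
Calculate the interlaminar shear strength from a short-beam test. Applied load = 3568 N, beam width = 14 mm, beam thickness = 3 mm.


ILSS = 3F/(4bh) = 3*3568/(4*14*3) = 63.71 MPa

63.71 MPa


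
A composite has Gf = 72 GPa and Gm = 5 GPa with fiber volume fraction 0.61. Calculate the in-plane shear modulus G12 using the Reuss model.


1/G12 = Vf/Gf + (1-Vf)/Gm = 0.61/72 + 0.39/5
G12 = 11.56 GPa

11.56 GPa


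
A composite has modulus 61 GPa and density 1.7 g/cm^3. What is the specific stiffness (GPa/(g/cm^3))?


Specific stiffness = E/rho = 61/1.7 = 35.9 GPa/(g/cm^3)

35.9 GPa/(g/cm^3)


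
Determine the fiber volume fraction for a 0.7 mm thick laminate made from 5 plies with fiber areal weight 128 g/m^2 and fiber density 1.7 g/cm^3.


Vf = n * FAW / (rho_f * h * 1000) = 5 * 128 / (1.7 * 0.7 * 1000) = 0.5378

0.5378


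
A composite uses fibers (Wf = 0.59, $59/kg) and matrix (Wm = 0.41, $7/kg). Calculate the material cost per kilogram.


Cost = cost_f*Wf + cost_m*Wm = 59*0.59 + 7*0.41 = $37.68/kg

$37.68/kg


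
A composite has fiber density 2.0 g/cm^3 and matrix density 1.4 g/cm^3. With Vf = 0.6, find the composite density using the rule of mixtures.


rho_c = rho_f*Vf + rho_m*(1-Vf) = 2.0*0.6 + 1.4*0.4 = 1.76 g/cm^3

1.76 g/cm^3


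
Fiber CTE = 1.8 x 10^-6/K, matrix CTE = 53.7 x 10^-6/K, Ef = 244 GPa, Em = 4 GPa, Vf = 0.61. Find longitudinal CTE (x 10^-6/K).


E1 = Ef*Vf + Em*(1-Vf) = 150.4
alpha_1 = (alpha_f*Ef*Vf + alpha_m*Em*(1-Vf))/E1 = 2.34 x 10^-6/K

2.34 x 10^-6/K


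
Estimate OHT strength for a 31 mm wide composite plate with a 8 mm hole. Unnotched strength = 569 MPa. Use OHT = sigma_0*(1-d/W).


OHT = sigma_0*(1-d/W) = 569*(1-8/31) = 422.2 MPa

422.2 MPa


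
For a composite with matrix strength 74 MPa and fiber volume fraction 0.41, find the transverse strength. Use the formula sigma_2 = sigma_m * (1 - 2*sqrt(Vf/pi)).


factor = 1 - 2*sqrt(0.41/pi) = 0.2775
sigma_2 = 74 * 0.2775 = 20.53 MPa

20.53 MPa


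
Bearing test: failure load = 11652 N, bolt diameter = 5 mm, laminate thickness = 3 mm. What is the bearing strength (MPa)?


sigma_br = F/(d*h) = 11652/(5*3) = 776.8 MPa

776.8 MPa


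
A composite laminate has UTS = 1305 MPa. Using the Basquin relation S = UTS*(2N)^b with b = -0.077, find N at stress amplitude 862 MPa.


N = 0.5 * (S/UTS)^(1/b) = 0.5 * (862/1305)^(1/-0.077) = 109.1373 cycles

109.1373 cycles


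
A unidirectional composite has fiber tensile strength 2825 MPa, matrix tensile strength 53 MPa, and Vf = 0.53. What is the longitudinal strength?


sigma_1 = sigma_f*Vf + sigma_m*(1-Vf) = 2825*0.53 + 53*0.47 = 1522.2 MPa

1522.2 MPa


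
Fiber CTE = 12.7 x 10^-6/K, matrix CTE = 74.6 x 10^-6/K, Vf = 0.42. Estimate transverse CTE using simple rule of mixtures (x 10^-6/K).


alpha_2 = alpha_f*Vf + alpha_m*(1-Vf) = 12.7*0.42 + 74.6*0.58 = 48.6 x 10^-6/K

48.6 x 10^-6/K


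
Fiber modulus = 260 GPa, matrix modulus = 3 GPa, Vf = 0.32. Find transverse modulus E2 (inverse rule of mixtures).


1/E2 = Vf/Ef + (1-Vf)/Em = 0.32/260 + 0.68/3
E2 = 4.39 GPa

4.39 GPa


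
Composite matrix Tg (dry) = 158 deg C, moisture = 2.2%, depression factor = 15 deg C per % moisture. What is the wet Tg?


Tg_wet = Tg_dry - k*moisture = 158 - 15*2.2 = 125.0 deg C

125.0 deg C


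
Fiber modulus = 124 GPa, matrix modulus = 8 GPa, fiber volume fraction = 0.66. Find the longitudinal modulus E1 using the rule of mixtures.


E1 = Ef*Vf + Em*(1-Vf) = 124*0.66 + 8*0.34 = 84.56 GPa

84.56 GPa


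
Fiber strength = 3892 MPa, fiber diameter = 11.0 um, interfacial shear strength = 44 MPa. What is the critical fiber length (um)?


Lc = sigma_f * d / (2 * tau_i) = 3892 * 11.0 / (2 * 44) = 486.5 um

486.5 um


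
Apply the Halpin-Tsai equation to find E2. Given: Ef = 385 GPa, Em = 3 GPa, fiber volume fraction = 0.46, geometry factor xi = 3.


eta = (Ef/Em - 1)/(Ef/Em + xi) = (128.3333 - 1)/(128.3333 + 3) = 0.9695
E2 = Em*(1+xi*eta*Vf)/(1-eta*Vf) = 12.66 GPa

12.66 GPa


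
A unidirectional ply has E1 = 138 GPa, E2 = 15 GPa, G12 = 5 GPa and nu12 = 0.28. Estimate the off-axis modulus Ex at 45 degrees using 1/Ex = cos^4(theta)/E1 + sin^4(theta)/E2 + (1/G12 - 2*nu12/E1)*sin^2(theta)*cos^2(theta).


cos^4(45) = 0.25, sin^4(45) = 0.25, sin^2(45)*cos^2(45) = 0.25
1/G12 - 2*nu12/E1 = 1/5 - 2*0.28/138 = 0.195942 GPa^-1
1/Ex = 0.25/138 + 0.25/15 + 0.195942*0.25 = 0.0674638 GPa^-1
Ex = 14.82 GPa

14.82 GPa


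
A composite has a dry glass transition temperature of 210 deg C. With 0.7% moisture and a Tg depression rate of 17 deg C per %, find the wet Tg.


Tg_wet = Tg_dry - k*moisture = 210 - 17*0.7 = 198.1 deg C

198.1 deg C


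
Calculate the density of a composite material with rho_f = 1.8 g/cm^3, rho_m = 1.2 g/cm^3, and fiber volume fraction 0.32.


rho_c = rho_f*Vf + rho_m*(1-Vf) = 1.8*0.32 + 1.2*0.68 = 1.392 g/cm^3

1.392 g/cm^3


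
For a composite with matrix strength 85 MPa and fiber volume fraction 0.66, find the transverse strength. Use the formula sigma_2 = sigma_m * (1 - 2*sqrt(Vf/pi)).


factor = 1 - 2*sqrt(0.66/pi) = 0.0833
sigma_2 = 85 * 0.0833 = 7.08 MPa

7.08 MPa


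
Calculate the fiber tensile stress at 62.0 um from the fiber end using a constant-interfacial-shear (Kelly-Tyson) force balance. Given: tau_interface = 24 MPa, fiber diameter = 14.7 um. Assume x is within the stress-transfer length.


Force balance: sigma_f * (pi*d^2/4) = tau * (pi*d) * x  ->  sigma_f = 4 * tau * x / d
sigma_f = 4 * 24 * 62.0 / 14.7 = 404.9 MPa

404.9 MPa


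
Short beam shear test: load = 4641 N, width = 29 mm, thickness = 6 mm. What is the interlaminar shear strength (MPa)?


ILSS = 3F/(4bh) = 3*4641/(4*29*6) = 20.0 MPa

20.0 MPa


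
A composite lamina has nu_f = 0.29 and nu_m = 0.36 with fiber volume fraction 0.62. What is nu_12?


nu_12 = nu_f*Vf + nu_m*(1-Vf) = 0.29*0.62 + 0.36*0.38 = 0.3166

0.3166


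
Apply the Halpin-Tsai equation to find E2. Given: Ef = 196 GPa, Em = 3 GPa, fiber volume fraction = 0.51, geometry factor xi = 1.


eta = (Ef/Em - 1)/(Ef/Em + xi) = (65.3333 - 1)/(65.3333 + 1) = 0.9698
E2 = Em*(1+xi*eta*Vf)/(1-eta*Vf) = 8.87 GPa

8.87 GPa


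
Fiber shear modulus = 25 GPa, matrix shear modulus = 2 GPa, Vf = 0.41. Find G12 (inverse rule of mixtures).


1/G12 = Vf/Gf + (1-Vf)/Gm = 0.41/25 + 0.59/2
G12 = 3.21 GPa

3.21 GPa


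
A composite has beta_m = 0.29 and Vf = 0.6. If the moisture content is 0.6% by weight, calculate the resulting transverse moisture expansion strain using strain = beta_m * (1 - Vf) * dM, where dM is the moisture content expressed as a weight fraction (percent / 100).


dM = 0.6/100 = 0.006
strain = beta_m * (1-Vf) * dM = 0.29 * 0.4 * 0.006 = 0.000696

0.000696


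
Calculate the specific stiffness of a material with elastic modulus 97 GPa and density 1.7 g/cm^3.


Specific stiffness = E/rho = 97/1.7 = 57.1 GPa/(g/cm^3)

57.1 GPa/(g/cm^3)


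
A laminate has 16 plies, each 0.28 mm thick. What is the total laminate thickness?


h = n * t_ply = 16 * 0.28 = 4.48 mm

4.48 mm


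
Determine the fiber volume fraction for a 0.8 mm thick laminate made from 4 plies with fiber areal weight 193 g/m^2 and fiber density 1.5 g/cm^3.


Vf = n * FAW / (rho_f * h * 1000) = 4 * 193 / (1.5 * 0.8 * 1000) = 0.6433

0.6433


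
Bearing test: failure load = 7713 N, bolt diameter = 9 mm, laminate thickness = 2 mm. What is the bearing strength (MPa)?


sigma_br = F/(d*h) = 7713/(9*2) = 428.5 MPa

428.5 MPa


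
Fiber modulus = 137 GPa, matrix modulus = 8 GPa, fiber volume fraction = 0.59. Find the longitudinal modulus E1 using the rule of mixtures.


E1 = Ef*Vf + Em*(1-Vf) = 137*0.59 + 8*0.41 = 84.11 GPa

84.11 GPa


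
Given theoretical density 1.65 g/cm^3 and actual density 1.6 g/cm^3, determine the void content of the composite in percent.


Void% = (rho_theo - rho_actual)/rho_theo * 100 = (1.65 - 1.6)/1.65 * 100 = 3.03%

3.03%


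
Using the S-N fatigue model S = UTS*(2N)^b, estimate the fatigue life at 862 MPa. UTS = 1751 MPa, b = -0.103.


N = 0.5 * (S/UTS)^(1/b) = 0.5 * (862/1751)^(1/-0.103) = 486.5354 cycles

486.5354 cycles


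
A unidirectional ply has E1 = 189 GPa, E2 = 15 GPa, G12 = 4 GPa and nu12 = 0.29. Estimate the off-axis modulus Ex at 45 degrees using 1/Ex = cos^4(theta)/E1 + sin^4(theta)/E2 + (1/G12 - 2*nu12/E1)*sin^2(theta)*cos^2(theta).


cos^4(45) = 0.25, sin^4(45) = 0.25, sin^2(45)*cos^2(45) = 0.25
1/G12 - 2*nu12/E1 = 1/4 - 2*0.29/189 = 0.246931 GPa^-1
1/Ex = 0.25/189 + 0.25/15 + 0.246931*0.25 = 0.0797222 GPa^-1
Ex = 12.54 GPa

12.54 GPa


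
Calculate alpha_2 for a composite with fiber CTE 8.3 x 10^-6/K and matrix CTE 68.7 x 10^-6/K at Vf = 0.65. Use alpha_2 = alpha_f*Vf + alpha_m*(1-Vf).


alpha_2 = alpha_f*Vf + alpha_m*(1-Vf) = 8.3*0.65 + 68.7*0.35 = 29.4 x 10^-6/K

29.4 x 10^-6/K


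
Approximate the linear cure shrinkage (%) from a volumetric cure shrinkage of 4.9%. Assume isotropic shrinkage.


Linear shrinkage ≈ vol_shrink/3 = 4.9/3 = 1.633%

1.633%


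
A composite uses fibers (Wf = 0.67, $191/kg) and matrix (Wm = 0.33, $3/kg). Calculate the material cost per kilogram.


Cost = cost_f*Wf + cost_m*Wm = 191*0.67 + 3*0.33 = $128.96/kg

$128.96/kg


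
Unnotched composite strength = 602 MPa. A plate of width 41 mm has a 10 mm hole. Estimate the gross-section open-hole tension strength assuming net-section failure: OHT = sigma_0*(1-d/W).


OHT = sigma_0*(1-d/W) = 602*(1-10/41) = 455.2 MPa

455.2 MPa


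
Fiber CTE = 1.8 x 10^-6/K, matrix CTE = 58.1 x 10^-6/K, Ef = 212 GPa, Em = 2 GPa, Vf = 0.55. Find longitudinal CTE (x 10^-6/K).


E1 = Ef*Vf + Em*(1-Vf) = 117.5
alpha_1 = (alpha_f*Ef*Vf + alpha_m*Em*(1-Vf))/E1 = 2.23 x 10^-6/K

2.23 x 10^-6/K


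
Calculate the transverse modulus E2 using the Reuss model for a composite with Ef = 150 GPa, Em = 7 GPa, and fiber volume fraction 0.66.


1/E2 = Vf/Ef + (1-Vf)/Em = 0.66/150 + 0.34/7
E2 = 18.88 GPa

18.88 GPa


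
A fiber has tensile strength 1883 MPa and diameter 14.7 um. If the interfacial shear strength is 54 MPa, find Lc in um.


Lc = sigma_f * d / (2 * tau_i) = 1883 * 14.7 / (2 * 54) = 256.3 um

256.3 um


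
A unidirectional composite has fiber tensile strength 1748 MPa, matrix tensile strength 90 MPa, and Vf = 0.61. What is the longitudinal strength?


sigma_1 = sigma_f*Vf + sigma_m*(1-Vf) = 1748*0.61 + 90*0.39 = 1101.4 MPa

1101.4 MPa


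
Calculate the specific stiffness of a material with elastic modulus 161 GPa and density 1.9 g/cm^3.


Specific stiffness = E/rho = 161/1.9 = 84.7 GPa/(g/cm^3)

84.7 GPa/(g/cm^3)


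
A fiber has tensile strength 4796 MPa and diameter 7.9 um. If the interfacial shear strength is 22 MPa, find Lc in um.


Lc = sigma_f * d / (2 * tau_i) = 4796 * 7.9 / (2 * 22) = 861.1 um

861.1 um


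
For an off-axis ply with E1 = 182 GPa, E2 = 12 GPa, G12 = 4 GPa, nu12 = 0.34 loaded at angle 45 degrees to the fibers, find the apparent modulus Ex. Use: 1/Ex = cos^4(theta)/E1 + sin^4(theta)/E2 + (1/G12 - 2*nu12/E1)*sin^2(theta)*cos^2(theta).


cos^4(45) = 0.25, sin^4(45) = 0.25, sin^2(45)*cos^2(45) = 0.25
1/G12 - 2*nu12/E1 = 1/4 - 2*0.34/182 = 0.246264 GPa^-1
1/Ex = 0.25/182 + 0.25/12 + 0.246264*0.25 = 0.0837729 GPa^-1
Ex = 11.94 GPa

11.94 GPa


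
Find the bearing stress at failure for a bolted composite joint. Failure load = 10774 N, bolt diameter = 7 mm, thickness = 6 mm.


sigma_br = F/(d*h) = 10774/(7*6) = 256.5 MPa

256.5 MPa


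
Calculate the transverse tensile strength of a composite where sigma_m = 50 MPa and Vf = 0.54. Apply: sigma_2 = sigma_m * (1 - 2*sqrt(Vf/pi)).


factor = 1 - 2*sqrt(0.54/pi) = 0.1708
sigma_2 = 50 * 0.1708 = 8.54 MPa

8.54 MPa


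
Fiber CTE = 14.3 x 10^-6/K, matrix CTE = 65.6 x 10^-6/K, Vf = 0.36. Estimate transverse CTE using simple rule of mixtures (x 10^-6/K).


alpha_2 = alpha_f*Vf + alpha_m*(1-Vf) = 14.3*0.36 + 65.6*0.64 = 47.1 x 10^-6/K

47.1 x 10^-6/K


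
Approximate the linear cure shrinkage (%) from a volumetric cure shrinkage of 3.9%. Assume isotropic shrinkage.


Linear shrinkage ≈ vol_shrink/3 = 3.9/3 = 1.3%

1.3%


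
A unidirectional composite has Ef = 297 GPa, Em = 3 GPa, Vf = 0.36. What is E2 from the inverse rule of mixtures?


1/E2 = Vf/Ef + (1-Vf)/Em = 0.36/297 + 0.64/3
E2 = 4.66 GPa

4.66 GPa


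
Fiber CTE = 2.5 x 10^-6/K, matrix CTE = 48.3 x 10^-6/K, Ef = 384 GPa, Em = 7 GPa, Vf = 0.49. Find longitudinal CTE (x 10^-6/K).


E1 = Ef*Vf + Em*(1-Vf) = 191.73
alpha_1 = (alpha_f*Ef*Vf + alpha_m*Em*(1-Vf))/E1 = 3.35 x 10^-6/K

3.35 x 10^-6/K


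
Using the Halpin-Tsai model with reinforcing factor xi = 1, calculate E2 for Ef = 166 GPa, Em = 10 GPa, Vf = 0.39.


eta = (Ef/Em - 1)/(Ef/Em + xi) = (16.6 - 1)/(16.6 + 1) = 0.8864
E2 = Em*(1+xi*eta*Vf)/(1-eta*Vf) = 20.57 GPa

20.57 GPa


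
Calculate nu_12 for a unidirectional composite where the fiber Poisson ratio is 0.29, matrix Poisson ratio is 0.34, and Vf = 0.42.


nu_12 = nu_f*Vf + nu_m*(1-Vf) = 0.29*0.42 + 0.34*0.58 = 0.319

0.319


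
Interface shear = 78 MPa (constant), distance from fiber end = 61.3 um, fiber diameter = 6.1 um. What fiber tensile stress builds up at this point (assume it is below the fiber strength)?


Force balance: sigma_f * (pi*d^2/4) = tau * (pi*d) * x  ->  sigma_f = 4 * tau * x / d
sigma_f = 4 * 78 * 61.3 / 6.1 = 3135.3 MPa

3135.3 MPa


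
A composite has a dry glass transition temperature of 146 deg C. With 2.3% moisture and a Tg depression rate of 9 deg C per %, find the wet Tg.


Tg_wet = Tg_dry - k*moisture = 146 - 9*2.3 = 125.3 deg C

125.3 deg C


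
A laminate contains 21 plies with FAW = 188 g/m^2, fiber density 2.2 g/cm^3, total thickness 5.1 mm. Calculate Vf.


Vf = n * FAW / (rho_f * h * 1000) = 21 * 188 / (2.2 * 5.1 * 1000) = 0.3519

0.3519


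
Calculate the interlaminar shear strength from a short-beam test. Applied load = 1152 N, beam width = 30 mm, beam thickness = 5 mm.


ILSS = 3F/(4bh) = 3*1152/(4*30*5) = 5.76 MPa

5.76 MPa


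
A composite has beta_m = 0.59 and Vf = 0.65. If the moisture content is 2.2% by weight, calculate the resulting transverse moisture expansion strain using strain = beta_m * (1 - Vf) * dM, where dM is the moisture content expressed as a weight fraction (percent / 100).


dM = 2.2/100 = 0.022
strain = beta_m * (1-Vf) * dM = 0.59 * 0.35 * 0.022 = 0.004543

0.004543


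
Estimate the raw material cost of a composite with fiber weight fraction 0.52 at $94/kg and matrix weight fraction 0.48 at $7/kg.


Cost = cost_f*Wf + cost_m*Wm = 94*0.52 + 7*0.48 = $52.24/kg

$52.24/kg


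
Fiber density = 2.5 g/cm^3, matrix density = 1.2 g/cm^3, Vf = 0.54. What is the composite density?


rho_c = rho_f*Vf + rho_m*(1-Vf) = 2.5*0.54 + 1.2*0.46 = 1.902 g/cm^3

1.902 g/cm^3


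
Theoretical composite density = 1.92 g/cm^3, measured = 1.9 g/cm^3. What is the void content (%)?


Void% = (rho_theo - rho_actual)/rho_theo * 100 = (1.92 - 1.9)/1.92 * 100 = 1.04%

1.04%


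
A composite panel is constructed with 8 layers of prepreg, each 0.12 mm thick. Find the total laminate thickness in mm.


h = n * t_ply = 8 * 0.12 = 0.96 mm

0.96 mm


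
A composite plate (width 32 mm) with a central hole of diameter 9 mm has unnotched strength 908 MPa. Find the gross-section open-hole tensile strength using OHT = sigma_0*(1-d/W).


OHT = sigma_0*(1-d/W) = 908*(1-9/32) = 652.6 MPa

652.6 MPa


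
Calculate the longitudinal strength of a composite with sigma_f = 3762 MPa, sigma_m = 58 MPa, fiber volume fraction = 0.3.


sigma_1 = sigma_f*Vf + sigma_m*(1-Vf) = 3762*0.3 + 58*0.7 = 1169.2 MPa

1169.2 MPa


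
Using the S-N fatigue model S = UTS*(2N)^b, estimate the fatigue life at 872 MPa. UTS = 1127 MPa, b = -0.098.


N = 0.5 * (S/UTS)^(1/b) = 0.5 * (872/1127)^(1/-0.098) = 6.8514 cycles

6.8514 cycles


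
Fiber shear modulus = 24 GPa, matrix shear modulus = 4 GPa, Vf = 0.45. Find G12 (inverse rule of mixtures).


1/G12 = Vf/Gf + (1-Vf)/Gm = 0.45/24 + 0.55/4
G12 = 6.4 GPa

6.4 GPa


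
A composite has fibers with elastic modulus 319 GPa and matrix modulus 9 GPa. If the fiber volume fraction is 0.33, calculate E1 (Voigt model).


E1 = Ef*Vf + Em*(1-Vf) = 319*0.33 + 9*0.67 = 111.3 GPa

111.3 GPa


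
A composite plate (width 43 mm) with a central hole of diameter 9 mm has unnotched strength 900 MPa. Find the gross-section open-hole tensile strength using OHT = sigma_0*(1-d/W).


OHT = sigma_0*(1-d/W) = 900*(1-9/43) = 711.6 MPa

711.6 MPa


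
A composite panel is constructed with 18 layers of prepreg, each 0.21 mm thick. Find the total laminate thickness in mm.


h = n * t_ply = 18 * 0.21 = 3.78 mm

3.78 mm


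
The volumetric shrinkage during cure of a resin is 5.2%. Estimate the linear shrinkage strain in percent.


Linear shrinkage ≈ vol_shrink/3 = 5.2/3 = 1.733%

1.733%


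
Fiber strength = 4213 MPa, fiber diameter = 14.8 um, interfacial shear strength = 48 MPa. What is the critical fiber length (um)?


Lc = sigma_f * d / (2 * tau_i) = 4213 * 14.8 / (2 * 48) = 649.5 um

649.5 um


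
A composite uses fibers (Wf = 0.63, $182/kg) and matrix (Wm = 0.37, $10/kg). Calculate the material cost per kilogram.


Cost = cost_f*Wf + cost_m*Wm = 182*0.63 + 10*0.37 = $118.36/kg

$118.36/kg


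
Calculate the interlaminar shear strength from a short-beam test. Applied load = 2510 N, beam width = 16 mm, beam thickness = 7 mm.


ILSS = 3F/(4bh) = 3*2510/(4*16*7) = 16.81 MPa

16.81 MPa


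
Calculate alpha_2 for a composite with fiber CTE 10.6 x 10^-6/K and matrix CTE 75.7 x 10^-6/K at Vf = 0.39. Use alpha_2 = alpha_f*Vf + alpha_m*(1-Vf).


alpha_2 = alpha_f*Vf + alpha_m*(1-Vf) = 10.6*0.39 + 75.7*0.61 = 50.3 x 10^-6/K

50.3 x 10^-6/K


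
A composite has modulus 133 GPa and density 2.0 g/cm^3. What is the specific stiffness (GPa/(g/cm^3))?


Specific stiffness = E/rho = 133/2.0 = 66.5 GPa/(g/cm^3)

66.5 GPa/(g/cm^3)


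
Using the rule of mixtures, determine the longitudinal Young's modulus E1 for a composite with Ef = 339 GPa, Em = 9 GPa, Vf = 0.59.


E1 = Ef*Vf + Em*(1-Vf) = 339*0.59 + 9*0.41 = 203.7 GPa

203.7 GPa


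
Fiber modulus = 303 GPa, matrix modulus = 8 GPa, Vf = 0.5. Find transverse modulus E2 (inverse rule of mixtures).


1/E2 = Vf/Ef + (1-Vf)/Em = 0.5/303 + 0.5/8
E2 = 15.59 GPa

15.59 GPa


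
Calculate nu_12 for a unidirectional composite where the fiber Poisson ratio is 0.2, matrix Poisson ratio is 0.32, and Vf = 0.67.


nu_12 = nu_f*Vf + nu_m*(1-Vf) = 0.2*0.67 + 0.32*0.33 = 0.2396

0.2396


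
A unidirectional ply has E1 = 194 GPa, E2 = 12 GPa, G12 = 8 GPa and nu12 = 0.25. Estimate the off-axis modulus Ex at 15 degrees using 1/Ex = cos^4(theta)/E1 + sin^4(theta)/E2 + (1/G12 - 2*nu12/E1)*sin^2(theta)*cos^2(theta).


cos^4(15) = 0.870513, sin^4(15) = 0.004487, sin^2(15)*cos^2(15) = 0.0625
1/G12 - 2*nu12/E1 = 1/8 - 2*0.25/194 = 0.122423 GPa^-1
1/Ex = 0.870513/194 + 0.004487/12 + 0.122423*0.0625 = 0.0125125 GPa^-1
Ex = 79.92 GPa

79.92 GPa


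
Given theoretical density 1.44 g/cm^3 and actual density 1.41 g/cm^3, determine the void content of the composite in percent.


Void% = (rho_theo - rho_actual)/rho_theo * 100 = (1.44 - 1.41)/1.44 * 100 = 2.08%

2.08%


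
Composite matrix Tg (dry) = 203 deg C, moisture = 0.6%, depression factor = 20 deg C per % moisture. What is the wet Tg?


Tg_wet = Tg_dry - k*moisture = 203 - 20*0.6 = 191.0 deg C

191.0 deg C


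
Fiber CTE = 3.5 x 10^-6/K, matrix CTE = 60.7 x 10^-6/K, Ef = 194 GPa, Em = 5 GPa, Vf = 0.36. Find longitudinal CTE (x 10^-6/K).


E1 = Ef*Vf + Em*(1-Vf) = 73.04
alpha_1 = (alpha_f*Ef*Vf + alpha_m*Em*(1-Vf))/E1 = 6.01 x 10^-6/K

6.01 x 10^-6/K


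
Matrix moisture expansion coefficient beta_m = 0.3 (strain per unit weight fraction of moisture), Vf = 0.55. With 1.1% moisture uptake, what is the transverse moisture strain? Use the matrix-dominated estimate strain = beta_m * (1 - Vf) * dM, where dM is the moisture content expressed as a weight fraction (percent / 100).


dM = 1.1/100 = 0.011
strain = beta_m * (1-Vf) * dM = 0.3 * 0.45 * 0.011 = 0.001485

0.001485


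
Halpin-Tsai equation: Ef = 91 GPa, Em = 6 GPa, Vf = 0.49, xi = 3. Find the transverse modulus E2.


eta = (Ef/Em - 1)/(Ef/Em + xi) = (15.1667 - 1)/(15.1667 + 3) = 0.7798
E2 = Em*(1+xi*eta*Vf)/(1-eta*Vf) = 20.84 GPa

20.84 GPa


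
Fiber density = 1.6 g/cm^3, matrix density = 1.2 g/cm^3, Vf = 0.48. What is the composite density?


rho_c = rho_f*Vf + rho_m*(1-Vf) = 1.6*0.48 + 1.2*0.52 = 1.392 g/cm^3

1.392 g/cm^3


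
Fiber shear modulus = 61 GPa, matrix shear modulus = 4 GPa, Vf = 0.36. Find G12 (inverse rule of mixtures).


1/G12 = Vf/Gf + (1-Vf)/Gm = 0.36/61 + 0.64/4
G12 = 6.03 GPa

6.03 GPa


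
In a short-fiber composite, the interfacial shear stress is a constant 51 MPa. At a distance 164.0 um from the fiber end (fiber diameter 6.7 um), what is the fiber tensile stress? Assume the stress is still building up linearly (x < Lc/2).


Force balance: sigma_f * (pi*d^2/4) = tau * (pi*d) * x  ->  sigma_f = 4 * tau * x / d
sigma_f = 4 * 51 * 164.0 / 6.7 = 4993.4 MPa

4993.4 MPa


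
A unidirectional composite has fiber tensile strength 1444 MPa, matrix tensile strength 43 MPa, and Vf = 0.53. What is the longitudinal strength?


sigma_1 = sigma_f*Vf + sigma_m*(1-Vf) = 1444*0.53 + 43*0.47 = 785.5 MPa

785.5 MPa


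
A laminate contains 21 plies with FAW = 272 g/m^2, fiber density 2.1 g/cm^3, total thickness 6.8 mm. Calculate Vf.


Vf = n * FAW / (rho_f * h * 1000) = 21 * 272 / (2.1 * 6.8 * 1000) = 0.4

0.4


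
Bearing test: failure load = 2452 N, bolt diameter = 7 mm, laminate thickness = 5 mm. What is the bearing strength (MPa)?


sigma_br = F/(d*h) = 2452/(7*5) = 70.1 MPa

70.1 MPa


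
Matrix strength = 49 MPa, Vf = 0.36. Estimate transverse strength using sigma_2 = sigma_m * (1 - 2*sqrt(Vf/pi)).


factor = 1 - 2*sqrt(0.36/pi) = 0.323
sigma_2 = 49 * 0.323 = 15.83 MPa

15.83 MPa


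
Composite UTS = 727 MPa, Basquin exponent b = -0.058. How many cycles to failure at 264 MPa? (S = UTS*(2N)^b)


N = 0.5 * (S/UTS)^(1/b) = 0.5 * (264/727)^(1/-0.058) = 1.9230e+07 cycles

1.9230e+07 cycles


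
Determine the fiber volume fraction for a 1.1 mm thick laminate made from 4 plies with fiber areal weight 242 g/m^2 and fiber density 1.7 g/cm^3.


Vf = n * FAW / (rho_f * h * 1000) = 4 * 242 / (1.7 * 1.1 * 1000) = 0.5176

0.5176


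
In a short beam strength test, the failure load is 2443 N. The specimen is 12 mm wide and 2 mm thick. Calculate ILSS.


ILSS = 3F/(4bh) = 3*2443/(4*12*2) = 76.34 MPa

76.34 MPa


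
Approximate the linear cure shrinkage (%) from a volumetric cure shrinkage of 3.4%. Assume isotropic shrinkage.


Linear shrinkage ≈ vol_shrink/3 = 3.4/3 = 1.133%

1.133%


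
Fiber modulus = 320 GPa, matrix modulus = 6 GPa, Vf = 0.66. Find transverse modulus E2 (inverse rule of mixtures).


1/E2 = Vf/Ef + (1-Vf)/Em = 0.66/320 + 0.34/6
E2 = 17.03 GPa

17.03 GPa


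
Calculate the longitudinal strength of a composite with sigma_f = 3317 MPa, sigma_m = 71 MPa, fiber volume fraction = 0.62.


sigma_1 = sigma_f*Vf + sigma_m*(1-Vf) = 3317*0.62 + 71*0.38 = 2083.5 MPa

2083.5 MPa


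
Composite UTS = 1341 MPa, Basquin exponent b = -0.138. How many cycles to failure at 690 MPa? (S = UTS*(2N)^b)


N = 0.5 * (S/UTS)^(1/b) = 0.5 * (690/1341)^(1/-0.138) = 61.6776 cycles

61.6776 cycles


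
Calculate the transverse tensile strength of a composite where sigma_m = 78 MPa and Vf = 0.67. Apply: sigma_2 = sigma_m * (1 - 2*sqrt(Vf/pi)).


factor = 1 - 2*sqrt(0.67/pi) = 0.0764
sigma_2 = 78 * 0.0764 = 5.96 MPa

5.96 MPa


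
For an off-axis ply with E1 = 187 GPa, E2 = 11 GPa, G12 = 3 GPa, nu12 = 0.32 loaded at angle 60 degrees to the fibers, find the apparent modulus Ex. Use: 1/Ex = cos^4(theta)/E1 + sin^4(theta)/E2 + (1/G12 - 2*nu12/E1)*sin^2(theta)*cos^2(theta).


cos^4(60) = 0.0625, sin^4(60) = 0.5625, sin^2(60)*cos^2(60) = 0.1875
1/G12 - 2*nu12/E1 = 1/3 - 2*0.32/187 = 0.329911 GPa^-1
1/Ex = 0.0625/187 + 0.5625/11 + 0.329911*0.1875 = 0.1133289 GPa^-1
Ex = 8.82 GPa

8.82 GPa


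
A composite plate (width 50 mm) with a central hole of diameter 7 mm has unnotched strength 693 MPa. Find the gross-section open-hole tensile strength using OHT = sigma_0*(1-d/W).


OHT = sigma_0*(1-d/W) = 693*(1-7/50) = 596.0 MPa

596.0 MPa


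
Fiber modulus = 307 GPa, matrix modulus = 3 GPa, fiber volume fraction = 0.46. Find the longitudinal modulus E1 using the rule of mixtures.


E1 = Ef*Vf + Em*(1-Vf) = 307*0.46 + 3*0.54 = 142.84 GPa

142.84 GPa


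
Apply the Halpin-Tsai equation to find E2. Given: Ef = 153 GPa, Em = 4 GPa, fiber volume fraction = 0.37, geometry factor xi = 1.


eta = (Ef/Em - 1)/(Ef/Em + xi) = (38.25 - 1)/(38.25 + 1) = 0.949
E2 = Em*(1+xi*eta*Vf)/(1-eta*Vf) = 8.33 GPa

8.33 GPa


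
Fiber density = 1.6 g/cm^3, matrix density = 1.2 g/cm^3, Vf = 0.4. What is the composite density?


rho_c = rho_f*Vf + rho_m*(1-Vf) = 1.6*0.4 + 1.2*0.6 = 1.36 g/cm^3

1.36 g/cm^3


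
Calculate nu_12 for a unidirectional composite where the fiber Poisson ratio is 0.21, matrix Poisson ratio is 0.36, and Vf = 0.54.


nu_12 = nu_f*Vf + nu_m*(1-Vf) = 0.21*0.54 + 0.36*0.46 = 0.279

0.279


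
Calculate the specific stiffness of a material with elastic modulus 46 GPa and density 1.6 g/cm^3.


Specific stiffness = E/rho = 46/1.6 = 28.8 GPa/(g/cm^3)

28.8 GPa/(g/cm^3)


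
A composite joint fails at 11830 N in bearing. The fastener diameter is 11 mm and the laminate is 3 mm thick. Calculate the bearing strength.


sigma_br = F/(d*h) = 11830/(11*3) = 358.5 MPa

358.5 MPa


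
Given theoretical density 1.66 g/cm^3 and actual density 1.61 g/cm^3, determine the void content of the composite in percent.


Void% = (rho_theo - rho_actual)/rho_theo * 100 = (1.66 - 1.61)/1.66 * 100 = 3.01%

3.01%


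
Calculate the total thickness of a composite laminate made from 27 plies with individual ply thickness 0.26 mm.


h = n * t_ply = 27 * 0.26 = 7.02 mm

7.02 mm


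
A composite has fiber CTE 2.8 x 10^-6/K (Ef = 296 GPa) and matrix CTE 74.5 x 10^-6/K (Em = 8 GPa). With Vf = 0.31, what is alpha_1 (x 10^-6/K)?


E1 = Ef*Vf + Em*(1-Vf) = 97.28
alpha_1 = (alpha_f*Ef*Vf + alpha_m*Em*(1-Vf))/E1 = 6.87 x 10^-6/K

6.87 x 10^-6/K


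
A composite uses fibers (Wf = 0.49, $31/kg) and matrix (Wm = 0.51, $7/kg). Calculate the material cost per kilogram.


Cost = cost_f*Wf + cost_m*Wm = 31*0.49 + 7*0.51 = $18.76/kg

$18.76/kg


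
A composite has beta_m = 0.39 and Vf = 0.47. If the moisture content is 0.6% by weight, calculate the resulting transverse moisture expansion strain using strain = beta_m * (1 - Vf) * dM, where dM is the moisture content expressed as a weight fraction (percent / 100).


dM = 0.6/100 = 0.006
strain = beta_m * (1-Vf) * dM = 0.39 * 0.53 * 0.006 = 0.0012402

0.0012402


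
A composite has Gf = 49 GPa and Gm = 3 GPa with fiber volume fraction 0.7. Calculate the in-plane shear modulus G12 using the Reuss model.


1/G12 = Vf/Gf + (1-Vf)/Gm = 0.7/49 + 0.3/3
G12 = 8.75 GPa

8.75 GPa


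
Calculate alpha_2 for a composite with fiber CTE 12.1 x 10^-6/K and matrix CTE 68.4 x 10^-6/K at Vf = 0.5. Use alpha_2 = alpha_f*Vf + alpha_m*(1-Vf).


alpha_2 = alpha_f*Vf + alpha_m*(1-Vf) = 12.1*0.5 + 68.4*0.5 = 40.3 x 10^-6/K

40.3 x 10^-6/K


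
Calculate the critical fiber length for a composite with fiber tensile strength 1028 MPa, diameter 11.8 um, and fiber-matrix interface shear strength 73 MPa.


Lc = sigma_f * d / (2 * tau_i) = 1028 * 11.8 / (2 * 73) = 83.1 um

83.1 um


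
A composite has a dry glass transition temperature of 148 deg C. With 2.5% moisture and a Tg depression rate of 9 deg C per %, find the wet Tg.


Tg_wet = Tg_dry - k*moisture = 148 - 9*2.5 = 125.5 deg C

125.5 deg C


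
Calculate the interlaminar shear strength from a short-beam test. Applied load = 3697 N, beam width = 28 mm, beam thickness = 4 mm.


ILSS = 3F/(4bh) = 3*3697/(4*28*4) = 24.76 MPa

24.76 MPa


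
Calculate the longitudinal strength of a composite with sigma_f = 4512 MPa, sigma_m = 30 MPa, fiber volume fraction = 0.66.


sigma_1 = sigma_f*Vf + sigma_m*(1-Vf) = 4512*0.66 + 30*0.34 = 2988.1 MPa

2988.1 MPa


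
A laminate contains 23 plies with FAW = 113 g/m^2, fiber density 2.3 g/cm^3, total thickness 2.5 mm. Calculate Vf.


Vf = n * FAW / (rho_f * h * 1000) = 23 * 113 / (2.3 * 2.5 * 1000) = 0.452

0.452


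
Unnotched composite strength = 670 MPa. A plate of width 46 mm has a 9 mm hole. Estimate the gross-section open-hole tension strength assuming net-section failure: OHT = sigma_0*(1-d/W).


OHT = sigma_0*(1-d/W) = 670*(1-9/46) = 538.9 MPa

538.9 MPa


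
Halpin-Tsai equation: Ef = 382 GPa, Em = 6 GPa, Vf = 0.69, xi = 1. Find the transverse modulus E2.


eta = (Ef/Em - 1)/(Ef/Em + xi) = (63.6667 - 1)/(63.6667 + 1) = 0.9691
E2 = Em*(1+xi*eta*Vf)/(1-eta*Vf) = 30.22 GPa

30.22 GPa


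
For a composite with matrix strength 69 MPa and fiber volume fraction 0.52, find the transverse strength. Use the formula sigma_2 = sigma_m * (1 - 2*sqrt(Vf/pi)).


factor = 1 - 2*sqrt(0.52/pi) = 0.1863
sigma_2 = 69 * 0.1863 = 12.86 MPa

12.86 MPa


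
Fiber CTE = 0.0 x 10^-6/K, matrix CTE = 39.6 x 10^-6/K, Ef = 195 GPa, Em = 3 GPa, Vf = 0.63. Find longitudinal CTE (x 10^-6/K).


E1 = Ef*Vf + Em*(1-Vf) = 123.96
alpha_1 = (alpha_f*Ef*Vf + alpha_m*Em*(1-Vf))/E1 = 0.35 x 10^-6/K

0.35 x 10^-6/K


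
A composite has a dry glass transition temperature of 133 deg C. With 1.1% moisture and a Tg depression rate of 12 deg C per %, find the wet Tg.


Tg_wet = Tg_dry - k*moisture = 133 - 12*1.1 = 119.8 deg C

119.8 deg C


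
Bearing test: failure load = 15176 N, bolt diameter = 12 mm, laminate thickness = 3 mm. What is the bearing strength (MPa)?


sigma_br = F/(d*h) = 15176/(12*3) = 421.6 MPa

421.6 MPa


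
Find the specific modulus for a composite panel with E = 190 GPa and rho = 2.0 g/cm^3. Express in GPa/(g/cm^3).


Specific stiffness = E/rho = 190/2.0 = 95.0 GPa/(g/cm^3)

95.0 GPa/(g/cm^3)


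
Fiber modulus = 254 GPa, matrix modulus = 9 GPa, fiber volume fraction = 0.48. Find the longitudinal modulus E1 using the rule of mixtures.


E1 = Ef*Vf + Em*(1-Vf) = 254*0.48 + 9*0.52 = 126.6 GPa

126.6 GPa


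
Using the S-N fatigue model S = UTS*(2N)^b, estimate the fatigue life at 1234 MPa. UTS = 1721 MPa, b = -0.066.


N = 0.5 * (S/UTS)^(1/b) = 0.5 * (1234/1721)^(1/-0.066) = 77.2404 cycles

77.2404 cycles


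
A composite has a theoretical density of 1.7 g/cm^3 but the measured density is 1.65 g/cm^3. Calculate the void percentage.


Void% = (rho_theo - rho_actual)/rho_theo * 100 = (1.7 - 1.65)/1.7 * 100 = 2.94%

2.94%


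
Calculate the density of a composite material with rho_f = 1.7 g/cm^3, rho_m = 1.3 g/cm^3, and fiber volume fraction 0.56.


rho_c = rho_f*Vf + rho_m*(1-Vf) = 1.7*0.56 + 1.3*0.44 = 1.524 g/cm^3

1.524 g/cm^3


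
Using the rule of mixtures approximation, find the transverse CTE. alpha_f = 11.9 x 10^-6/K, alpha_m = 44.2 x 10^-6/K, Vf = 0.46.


alpha_2 = alpha_f*Vf + alpha_m*(1-Vf) = 11.9*0.46 + 44.2*0.54 = 29.3 x 10^-6/K

29.3 x 10^-6/K


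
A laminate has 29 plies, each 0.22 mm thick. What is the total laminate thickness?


h = n * t_ply = 29 * 0.22 = 6.38 mm

6.38 mm


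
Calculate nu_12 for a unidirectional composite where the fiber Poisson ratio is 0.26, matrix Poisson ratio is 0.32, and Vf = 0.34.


nu_12 = nu_f*Vf + nu_m*(1-Vf) = 0.26*0.34 + 0.32*0.66 = 0.2996

0.2996


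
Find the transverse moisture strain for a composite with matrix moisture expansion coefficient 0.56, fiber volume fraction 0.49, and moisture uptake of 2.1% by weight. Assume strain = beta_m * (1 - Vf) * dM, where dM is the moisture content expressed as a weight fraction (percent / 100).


dM = 2.1/100 = 0.021
strain = beta_m * (1-Vf) * dM = 0.56 * 0.51 * 0.021 = 0.0059976

0.0059976


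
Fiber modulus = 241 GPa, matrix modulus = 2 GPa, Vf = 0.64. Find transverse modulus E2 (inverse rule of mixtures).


1/E2 = Vf/Ef + (1-Vf)/Em = 0.64/241 + 0.36/2
E2 = 5.47 GPa

5.47 GPa


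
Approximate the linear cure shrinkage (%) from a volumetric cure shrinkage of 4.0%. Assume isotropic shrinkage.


Linear shrinkage ≈ vol_shrink/3 = 4.0/3 = 1.333%

1.333%


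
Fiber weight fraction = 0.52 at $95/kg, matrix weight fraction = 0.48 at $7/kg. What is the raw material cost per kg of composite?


Cost = cost_f*Wf + cost_m*Wm = 95*0.52 + 7*0.48 = $52.76/kg

$52.76/kg


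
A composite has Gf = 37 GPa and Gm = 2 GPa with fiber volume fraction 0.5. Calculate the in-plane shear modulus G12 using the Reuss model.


1/G12 = Vf/Gf + (1-Vf)/Gm = 0.5/37 + 0.5/2
G12 = 3.79 GPa

3.79 GPa


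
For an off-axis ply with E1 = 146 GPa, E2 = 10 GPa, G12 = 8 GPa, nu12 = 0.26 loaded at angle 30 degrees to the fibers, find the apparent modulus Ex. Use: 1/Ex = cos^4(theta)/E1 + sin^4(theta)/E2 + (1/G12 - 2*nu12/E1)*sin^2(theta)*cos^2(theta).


cos^4(30) = 0.5625, sin^4(30) = 0.0625, sin^2(30)*cos^2(30) = 0.1875
1/G12 - 2*nu12/E1 = 1/8 - 2*0.26/146 = 0.121438 GPa^-1
1/Ex = 0.5625/146 + 0.0625/10 + 0.121438*0.1875 = 0.0328724 GPa^-1
Ex = 30.42 GPa

30.42 GPa
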